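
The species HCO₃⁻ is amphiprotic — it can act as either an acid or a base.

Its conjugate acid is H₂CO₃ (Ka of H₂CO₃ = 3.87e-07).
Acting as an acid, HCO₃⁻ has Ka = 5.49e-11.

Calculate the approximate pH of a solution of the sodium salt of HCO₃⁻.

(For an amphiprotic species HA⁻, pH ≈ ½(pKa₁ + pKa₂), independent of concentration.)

pKa₁ = -log(3.87e-07) = 6.41; pKa₂ = -log(5.49e-11) = 10.26. For an amphiprotic species, pH ≈ ½(pKa₁ + pKa₂) = ½(6.41 + 10.26) = 8.34.

pH = 8.34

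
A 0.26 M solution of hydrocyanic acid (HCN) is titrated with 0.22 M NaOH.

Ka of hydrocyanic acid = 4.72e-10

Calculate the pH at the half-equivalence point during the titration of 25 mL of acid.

At half-equivalence [HA] = [A⁻], so Henderson-Hasselbalch gives pH = pKa = -log(4.72e-10) = 9.33.

pH = pKa = 9.33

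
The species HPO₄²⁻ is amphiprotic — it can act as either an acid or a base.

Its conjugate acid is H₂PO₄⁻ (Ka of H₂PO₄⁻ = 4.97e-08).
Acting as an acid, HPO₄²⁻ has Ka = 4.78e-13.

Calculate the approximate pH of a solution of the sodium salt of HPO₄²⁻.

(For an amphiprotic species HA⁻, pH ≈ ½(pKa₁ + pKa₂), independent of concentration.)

pKa₁ = -log(4.97e-08) = 7.30; pKa₂ = -log(4.78e-13) = 12.32. For an amphiprotic species, pH ≈ ½(pKa₁ + pKa₂) = ½(7.30 + 12.32) = 9.81.

pH = 9.81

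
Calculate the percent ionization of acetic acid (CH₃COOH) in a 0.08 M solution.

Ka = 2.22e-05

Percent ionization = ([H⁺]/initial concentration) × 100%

Using Ka equilibrium: x² + Ka×x - Ka×C = 0. Solving: [H⁺] = 1.3216e-03. Percent = (1.3216e-03/0.08) × 100

Percent ionization = 1.65%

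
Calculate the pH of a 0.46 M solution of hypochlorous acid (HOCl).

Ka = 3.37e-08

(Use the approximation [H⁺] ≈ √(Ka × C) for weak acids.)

[H⁺] = √(Ka × C) = √(3.37e-08 × 0.46) = 1.2451e-04. pH = -log(1.2451e-04)

pH = 3.90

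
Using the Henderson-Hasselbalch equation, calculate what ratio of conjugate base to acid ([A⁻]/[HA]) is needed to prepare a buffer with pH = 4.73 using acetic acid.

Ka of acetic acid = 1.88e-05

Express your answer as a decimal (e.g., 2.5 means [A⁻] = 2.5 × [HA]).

pKa = -log(1.88e-05) = 4.7258. pH = pKa + log([A⁻]/[HA]), so log([A⁻]/[HA]) = pH − pKa = 4.73 − 4.7258 = 0.0042. [A⁻]/[HA] = 10^(0.0042) = 1.01

[A⁻]/[HA] = 1.01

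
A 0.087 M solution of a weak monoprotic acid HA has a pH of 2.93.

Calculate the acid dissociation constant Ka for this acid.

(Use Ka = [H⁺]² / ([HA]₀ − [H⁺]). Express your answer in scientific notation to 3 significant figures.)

[H⁺] = 10^(−pH) = 10^(−2.93) = 1.175e-03 M. For HA ⇌ H⁺ + A⁻, Ka = [H⁺][A⁻]/[HA] = [H⁺]² / ([HA]₀ − [H⁺]) = (1.175e-03)² / (0.087 − 1.175e-03) = 1.61e-05.

K_a = 1.61e-05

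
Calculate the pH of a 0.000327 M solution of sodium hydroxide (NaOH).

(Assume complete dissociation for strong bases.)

[OH⁻] = 0.000327 M for strong base. pOH = -log[OH⁻] = 3.49, pH = 14 - pOH

pH = 10.51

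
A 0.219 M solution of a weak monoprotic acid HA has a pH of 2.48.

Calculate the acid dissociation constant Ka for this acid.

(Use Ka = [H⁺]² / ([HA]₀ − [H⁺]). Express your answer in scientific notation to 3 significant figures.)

[H⁺] = 10^(−pH) = 10^(−2.48) = 3.311e-03 M. For HA ⇌ H⁺ + A⁻, Ka = [H⁺][A⁻]/[HA] = [H⁺]² / ([HA]₀ − [H⁺]) = (3.311e-03)² / (0.219 − 3.311e-03) = 5.08e-05.

K_a = 5.08e-05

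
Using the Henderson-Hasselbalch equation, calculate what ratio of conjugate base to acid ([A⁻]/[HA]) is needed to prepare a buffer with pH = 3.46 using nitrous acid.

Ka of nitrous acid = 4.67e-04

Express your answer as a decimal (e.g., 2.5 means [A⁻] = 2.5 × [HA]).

pKa = -log(4.67e-04) = 3.3307. pH = pKa + log([A⁻]/[HA]), so log([A⁻]/[HA]) = pH − pKa = 3.46 − 3.3307 = 0.1293. [A⁻]/[HA] = 10^(0.1293) = 1.35

[A⁻]/[HA] = 1.35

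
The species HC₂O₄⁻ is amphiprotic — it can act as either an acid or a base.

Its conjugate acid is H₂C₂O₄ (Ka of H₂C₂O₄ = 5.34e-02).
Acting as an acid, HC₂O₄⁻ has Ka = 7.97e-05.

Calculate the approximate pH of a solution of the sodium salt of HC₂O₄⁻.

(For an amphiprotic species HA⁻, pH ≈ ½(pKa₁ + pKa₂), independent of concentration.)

pKa₁ = -log(5.34e-02) = 1.27; pKa₂ = -log(7.97e-05) = 4.10. For an amphiprotic species, pH ≈ ½(pKa₁ + pKa₂) = ½(1.27 + 4.10) = 2.69.

pH = 2.69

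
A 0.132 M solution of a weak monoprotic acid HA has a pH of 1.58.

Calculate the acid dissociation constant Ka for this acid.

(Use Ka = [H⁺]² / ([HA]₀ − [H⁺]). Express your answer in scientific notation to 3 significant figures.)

[H⁺] = 10^(−pH) = 10^(−1.58) = 2.630e-02 M. For HA ⇌ H⁺ + A⁻, Ka = [H⁺][A⁻]/[HA] = [H⁺]² / ([HA]₀ − [H⁺]) = (2.630e-02)² / (0.132 − 2.630e-02) = 6.55e-03.

K_a = 6.55e-03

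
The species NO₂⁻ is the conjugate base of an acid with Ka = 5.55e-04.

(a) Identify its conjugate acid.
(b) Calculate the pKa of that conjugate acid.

(a) The conjugate acid is formed by adding one H⁺ to NO₂⁻, giving HNO₂. (b) pKa = -log(Ka) = -log(5.55e-04) = 3.26.

Conjugate acid: HNO₂; pK_a = 3.26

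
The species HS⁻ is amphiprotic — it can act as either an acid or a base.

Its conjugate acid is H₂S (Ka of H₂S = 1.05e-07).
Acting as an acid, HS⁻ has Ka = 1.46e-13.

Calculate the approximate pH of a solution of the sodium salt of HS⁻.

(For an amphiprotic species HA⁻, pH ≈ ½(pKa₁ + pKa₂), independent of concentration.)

pKa₁ = -log(1.05e-07) = 6.98; pKa₂ = -log(1.46e-13) = 12.84. For an amphiprotic species, pH ≈ ½(pKa₁ + pKa₂) = ½(6.98 + 12.84) = 9.91.

pH = 9.91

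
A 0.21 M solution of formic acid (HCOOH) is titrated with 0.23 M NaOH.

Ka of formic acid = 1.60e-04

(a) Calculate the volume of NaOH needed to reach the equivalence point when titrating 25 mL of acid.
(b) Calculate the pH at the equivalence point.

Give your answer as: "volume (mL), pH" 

moles acid = 0.21 × 25/1000 = 0.00525 mol; V_base = moles/0.23 × 1000 = 22.8 mL. At equivalence only the conjugate base is present: [A⁻] = 0.00525/0.048 = 1.0977e-01 M. Kb = Kw/Ka = 6.25e-11; [OH⁻] = √(Kb × [A⁻]) = 2.6193e-06; pOH = 5.58; pH = 14 - pOH = 8.42.

V = 22.8 mL, pH = 8.42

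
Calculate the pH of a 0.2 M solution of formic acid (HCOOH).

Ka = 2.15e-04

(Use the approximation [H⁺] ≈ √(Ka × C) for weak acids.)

[H⁺] = √(Ka × C) = √(2.15e-04 × 0.2) = 6.5574e-03. pH = -log(6.5574e-03)

pH = 2.18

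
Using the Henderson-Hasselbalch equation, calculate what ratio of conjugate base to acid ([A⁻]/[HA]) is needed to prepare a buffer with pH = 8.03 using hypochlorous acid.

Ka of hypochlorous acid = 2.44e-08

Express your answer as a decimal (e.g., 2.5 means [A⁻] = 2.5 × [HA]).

pKa = -log(2.44e-08) = 7.6126. pH = pKa + log([A⁻]/[HA]), so log([A⁻]/[HA]) = pH − pKa = 8.03 − 7.6126 = 0.4174. [A⁻]/[HA] = 10^(0.4174) = 2.61

[A⁻]/[HA] = 2.61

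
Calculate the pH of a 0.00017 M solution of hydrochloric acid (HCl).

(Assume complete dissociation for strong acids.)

[H⁺] = 0.00017 M for strong acid. pH = -log[H⁺] = -log(0.00017)

pH = 3.77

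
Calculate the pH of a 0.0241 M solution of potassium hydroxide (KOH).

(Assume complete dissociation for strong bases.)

[OH⁻] = 0.0241 M for strong base. pOH = -log[OH⁻] = 1.62, pH = 14 - pOH

pH = 12.38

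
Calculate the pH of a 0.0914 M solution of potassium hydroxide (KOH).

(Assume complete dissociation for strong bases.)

[OH⁻] = 0.0914 M for strong base. pOH = -log[OH⁻] = 1.04, pH = 14 - pOH

pH = 12.96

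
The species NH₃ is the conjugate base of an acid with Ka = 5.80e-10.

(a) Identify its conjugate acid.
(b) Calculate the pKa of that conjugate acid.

(a) The conjugate acid is formed by adding one H⁺ to NH₃, giving NH₄⁺. (b) pKa = -log(Ka) = -log(5.80e-10) = 9.24.

Conjugate acid: NH₄⁺; pK_a = 9.24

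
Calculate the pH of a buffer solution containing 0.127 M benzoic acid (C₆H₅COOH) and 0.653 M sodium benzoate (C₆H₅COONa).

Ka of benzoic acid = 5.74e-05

pKa = -log(5.74e-05) = 4.24. pH = pKa + log([A⁻]/[HA]) = 4.24 + log(0.653/0.127)

pH = 4.95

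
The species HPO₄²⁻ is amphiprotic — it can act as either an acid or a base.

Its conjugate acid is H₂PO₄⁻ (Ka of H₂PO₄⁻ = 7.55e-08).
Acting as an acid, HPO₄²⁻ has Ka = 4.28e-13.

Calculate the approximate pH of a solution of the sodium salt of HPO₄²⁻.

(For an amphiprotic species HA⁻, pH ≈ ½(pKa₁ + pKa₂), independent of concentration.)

pKa₁ = -log(7.55e-08) = 7.12; pKa₂ = -log(4.28e-13) = 12.37. For an amphiprotic species, pH ≈ ½(pKa₁ + pKa₂) = ½(7.12 + 12.37) = 9.75.

pH = 9.75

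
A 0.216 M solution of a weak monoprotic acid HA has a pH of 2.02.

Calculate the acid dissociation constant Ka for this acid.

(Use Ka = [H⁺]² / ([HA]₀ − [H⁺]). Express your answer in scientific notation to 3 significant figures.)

[H⁺] = 10^(−pH) = 10^(−2.02) = 9.550e-03 M. For HA ⇌ H⁺ + A⁻, Ka = [H⁺][A⁻]/[HA] = [H⁺]² / ([HA]₀ − [H⁺]) = (9.550e-03)² / (0.216 − 9.550e-03) = 4.42e-04.

K_a = 4.42e-04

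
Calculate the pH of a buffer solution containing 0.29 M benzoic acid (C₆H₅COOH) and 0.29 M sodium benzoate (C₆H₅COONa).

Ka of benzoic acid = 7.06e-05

pKa = -log(7.06e-05) = 4.15. pH = pKa + log([A⁻]/[HA]) = 4.15 + log(0.29/0.29)

pH = 4.15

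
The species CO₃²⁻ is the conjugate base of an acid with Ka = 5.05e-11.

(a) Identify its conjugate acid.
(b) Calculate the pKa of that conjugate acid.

(a) The conjugate acid is formed by adding one H⁺ to CO₃²⁻, giving HCO₃⁻. (b) pKa = -log(Ka) = -log(5.05e-11) = 10.30.

Conjugate acid: HCO₃⁻; pK_a = 10.30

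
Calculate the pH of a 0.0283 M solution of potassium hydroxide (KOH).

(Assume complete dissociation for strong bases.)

[OH⁻] = 0.0283 M for strong base. pOH = -log[OH⁻] = 1.55, pH = 14 - pOH

pH = 12.45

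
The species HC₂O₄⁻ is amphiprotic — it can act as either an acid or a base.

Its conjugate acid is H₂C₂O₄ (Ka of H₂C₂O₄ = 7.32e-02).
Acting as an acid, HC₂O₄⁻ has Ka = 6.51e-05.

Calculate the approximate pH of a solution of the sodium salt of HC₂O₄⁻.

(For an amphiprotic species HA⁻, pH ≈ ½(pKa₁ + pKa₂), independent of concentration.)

pKa₁ = -log(7.32e-02) = 1.14; pKa₂ = -log(6.51e-05) = 4.19. For an amphiprotic species, pH ≈ ½(pKa₁ + pKa₂) = ½(1.14 + 4.19) = 2.66.

pH = 2.66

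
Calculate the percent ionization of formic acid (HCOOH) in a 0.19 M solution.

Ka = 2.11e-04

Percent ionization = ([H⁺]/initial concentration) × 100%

Using Ka equilibrium: x² + Ka×x - Ka×C = 0. Solving: [H⁺] = 6.2270e-03. Percent = (6.2270e-03/0.19) × 100

Percent ionization = 3.28%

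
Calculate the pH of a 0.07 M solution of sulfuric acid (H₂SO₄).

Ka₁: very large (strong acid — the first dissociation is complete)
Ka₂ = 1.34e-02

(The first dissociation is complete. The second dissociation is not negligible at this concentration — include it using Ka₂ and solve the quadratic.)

First dissociation is complete: [H⁺]₀ = [HSO₄⁻]₀ = C = 0.07 M. Second dissociation HSO₄⁻ ⇌ H⁺ + SO₄²⁻: let x = [SO₄²⁻]. Ka₂ = (C + x)·x / (C − x) = 1.34e-02 → x² + (C + Ka₂)·x − Ka₂·C = 0 → x² + 0.08340·x − 9.380e-04 = 0. x = (−0.08340 + √(0.08340² + 4 × 9.380e-04)) / 2 = 1.0039e-02 M. [H⁺] = C + x = 0.07 + 1.0039e-02 = 8.0039e-02 M. pH = -log(8.0039e-02) = 1.10.

pH = 1.10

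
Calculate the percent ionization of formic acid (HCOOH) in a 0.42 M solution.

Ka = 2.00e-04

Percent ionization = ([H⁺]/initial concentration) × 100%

Using Ka equilibrium: x² + Ka×x - Ka×C = 0. Solving: [H⁺] = 9.0657e-03. Percent = (9.0657e-03/0.42) × 100

Percent ionization = 2.16%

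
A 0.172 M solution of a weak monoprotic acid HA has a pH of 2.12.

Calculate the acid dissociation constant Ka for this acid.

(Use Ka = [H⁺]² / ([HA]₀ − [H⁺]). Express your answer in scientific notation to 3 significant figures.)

[H⁺] = 10^(−pH) = 10^(−2.12) = 7.586e-03 M. For HA ⇌ H⁺ + A⁻, Ka = [H⁺][A⁻]/[HA] = [H⁺]² / ([HA]₀ − [H⁺]) = (7.586e-03)² / (0.172 − 7.586e-03) = 3.50e-04.

K_a = 3.50e-04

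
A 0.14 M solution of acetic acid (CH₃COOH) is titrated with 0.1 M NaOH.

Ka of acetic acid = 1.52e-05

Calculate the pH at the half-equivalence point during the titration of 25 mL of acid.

At half-equivalence [HA] = [A⁻], so Henderson-Hasselbalch gives pH = pKa = -log(1.52e-05) = 4.82.

pH = pKa = 4.82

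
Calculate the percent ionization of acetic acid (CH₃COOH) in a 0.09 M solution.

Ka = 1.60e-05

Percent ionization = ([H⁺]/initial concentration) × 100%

Using Ka equilibrium: x² + Ka×x - Ka×C = 0. Solving: [H⁺] = 1.1920e-03. Percent = (1.1920e-03/0.09) × 100

Percent ionization = 1.32%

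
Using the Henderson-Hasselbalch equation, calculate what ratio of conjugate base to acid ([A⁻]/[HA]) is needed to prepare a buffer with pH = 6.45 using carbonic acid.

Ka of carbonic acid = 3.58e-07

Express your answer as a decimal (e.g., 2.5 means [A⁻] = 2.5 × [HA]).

pKa = -log(3.58e-07) = 6.4461. pH = pKa + log([A⁻]/[HA]), so log([A⁻]/[HA]) = pH − pKa = 6.45 − 6.4461 = 0.0039. [A⁻]/[HA] = 10^(0.0039) = 1.01

[A⁻]/[HA] = 1.01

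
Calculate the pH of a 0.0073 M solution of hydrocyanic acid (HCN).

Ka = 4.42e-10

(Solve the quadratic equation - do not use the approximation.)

x² + Ka×x - Ka×C = 0. Using quadratic formula: [H⁺] = 1.7961e-06

pH = 5.75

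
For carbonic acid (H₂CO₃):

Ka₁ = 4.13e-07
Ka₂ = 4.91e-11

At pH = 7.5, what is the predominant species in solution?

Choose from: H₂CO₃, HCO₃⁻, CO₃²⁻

pKa₁ = 6.38, pKa₂ = 10.31. For a polyprotic acid the predominant species crosses at each pKa: below pKa_n the protonated form dominates, above it the deprotonated form does. At pH = 7.5, the predominant species is HCO₃⁻.

HCO₃⁻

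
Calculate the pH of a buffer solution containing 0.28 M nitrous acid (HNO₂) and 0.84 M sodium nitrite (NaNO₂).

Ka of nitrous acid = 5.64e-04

pKa = -log(5.64e-04) = 3.25. pH = pKa + log([A⁻]/[HA]) = 3.25 + log(0.84/0.28)

pH = 3.73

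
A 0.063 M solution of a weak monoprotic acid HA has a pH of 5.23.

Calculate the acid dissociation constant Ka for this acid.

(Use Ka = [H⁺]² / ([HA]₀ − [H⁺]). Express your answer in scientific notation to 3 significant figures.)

[H⁺] = 10^(−pH) = 10^(−5.23) = 5.888e-06 M. For HA ⇌ H⁺ + A⁻, Ka = [H⁺][A⁻]/[HA] = [H⁺]² / ([HA]₀ − [H⁺]) = (5.888e-06)² / (0.063 − 5.888e-06) = 5.50e-10.

K_a = 5.50e-10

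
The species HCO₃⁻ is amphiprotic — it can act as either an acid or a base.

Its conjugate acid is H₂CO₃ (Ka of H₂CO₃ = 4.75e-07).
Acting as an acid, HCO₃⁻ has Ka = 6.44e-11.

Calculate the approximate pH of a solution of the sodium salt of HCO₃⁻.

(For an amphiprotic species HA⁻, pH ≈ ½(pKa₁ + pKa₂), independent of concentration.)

pKa₁ = -log(4.75e-07) = 6.32; pKa₂ = -log(6.44e-11) = 10.19. For an amphiprotic species, pH ≈ ½(pKa₁ + pKa₂) = ½(6.32 + 10.19) = 8.26.

pH = 8.26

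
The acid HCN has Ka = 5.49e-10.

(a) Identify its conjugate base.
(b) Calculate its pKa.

(a) The conjugate base is formed by removing one H⁺ from HCN, giving CN⁻. (b) pKa = -log(Ka) = -log(5.49e-10) = 9.26.

Conjugate base: CN⁻; pK_a = 9.26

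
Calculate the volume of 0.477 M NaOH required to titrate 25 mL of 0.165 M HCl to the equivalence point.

At equivalence: moles acid = moles base. moles HCl = 0.165 × 25/1000 = 0.004125 mol. V_base = moles / 0.477 × 1000 = 8.6 mL.

V_{base} = 8.6 mL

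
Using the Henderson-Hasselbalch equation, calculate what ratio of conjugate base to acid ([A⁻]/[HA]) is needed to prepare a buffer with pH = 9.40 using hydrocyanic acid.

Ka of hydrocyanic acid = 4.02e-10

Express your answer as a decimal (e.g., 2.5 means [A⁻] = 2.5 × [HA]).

pKa = -log(4.02e-10) = 9.3958. pH = pKa + log([A⁻]/[HA]), so log([A⁻]/[HA]) = pH − pKa = 9.40 − 9.3958 = 0.0042. [A⁻]/[HA] = 10^(0.0042) = 1.01

[A⁻]/[HA] = 1.01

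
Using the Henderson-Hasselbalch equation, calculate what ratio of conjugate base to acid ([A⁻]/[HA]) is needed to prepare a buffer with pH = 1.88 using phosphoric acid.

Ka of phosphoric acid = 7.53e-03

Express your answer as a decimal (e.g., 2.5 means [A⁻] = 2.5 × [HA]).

pKa = -log(7.53e-03) = 2.1232. pH = pKa + log([A⁻]/[HA]), so log([A⁻]/[HA]) = pH − pKa = 1.88 − 2.1232 = -0.2432. [A⁻]/[HA] = 10^(-0.2432) = 0.571

[A⁻]/[HA] = 0.571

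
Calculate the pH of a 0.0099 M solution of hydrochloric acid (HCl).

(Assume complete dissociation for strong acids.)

[H⁺] = 0.0099 M for strong acid. pH = -log[H⁺] = -log(0.0099)

pH = 2.00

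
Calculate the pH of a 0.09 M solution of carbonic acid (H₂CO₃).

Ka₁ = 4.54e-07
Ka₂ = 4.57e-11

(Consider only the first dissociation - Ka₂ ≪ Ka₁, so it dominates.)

First dissociation dominates. From Ka₁ = [H⁺][HA⁻]/[H₂A], x² + Ka₁·x − Ka₁·C = 0 with C = 0.09 M and Ka₁ = 4.54e-07. Solving: [H⁺] = (−Ka₁ + √(Ka₁² + 4·Ka₁·C)) / 2 = 2.0191e-04 M. pH = -log(2.0191e-04) = 3.69.

pH = 3.69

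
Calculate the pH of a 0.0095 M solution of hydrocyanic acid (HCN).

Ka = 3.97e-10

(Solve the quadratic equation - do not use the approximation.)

x² + Ka×x - Ka×C = 0. Using quadratic formula: [H⁺] = 1.9418e-06

pH = 5.71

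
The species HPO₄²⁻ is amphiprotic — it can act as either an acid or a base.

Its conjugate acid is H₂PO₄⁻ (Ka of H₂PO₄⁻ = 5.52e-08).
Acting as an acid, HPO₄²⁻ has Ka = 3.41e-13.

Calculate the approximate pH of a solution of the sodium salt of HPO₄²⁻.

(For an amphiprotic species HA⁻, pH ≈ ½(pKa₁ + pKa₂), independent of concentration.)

pKa₁ = -log(5.52e-08) = 7.26; pKa₂ = -log(3.41e-13) = 12.47. For an amphiprotic species, pH ≈ ½(pKa₁ + pKa₂) = ½(7.26 + 12.47) = 9.86.

pH = 9.86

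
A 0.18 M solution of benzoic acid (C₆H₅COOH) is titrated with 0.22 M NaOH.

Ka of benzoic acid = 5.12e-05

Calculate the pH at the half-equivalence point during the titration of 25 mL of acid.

At half-equivalence [HA] = [A⁻], so Henderson-Hasselbalch gives pH = pKa = -log(5.12e-05) = 4.29.

pH = pKa = 4.29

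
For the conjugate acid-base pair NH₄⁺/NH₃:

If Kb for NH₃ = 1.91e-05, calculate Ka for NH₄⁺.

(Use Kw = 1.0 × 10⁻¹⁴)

For a conjugate pair Ka × Kb = Kw, so Ka = Kw/Kb = 1.0 × 10⁻¹⁴ / 1.91e-05 = 5.24e-10.

K_a = 5.24e-10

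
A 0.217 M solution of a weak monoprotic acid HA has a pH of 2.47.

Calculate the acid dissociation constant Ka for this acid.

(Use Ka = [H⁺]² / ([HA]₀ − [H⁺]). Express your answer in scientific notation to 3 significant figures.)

[H⁺] = 10^(−pH) = 10^(−2.47) = 3.388e-03 M. For HA ⇌ H⁺ + A⁻, Ka = [H⁺][A⁻]/[HA] = [H⁺]² / ([HA]₀ − [H⁺]) = (3.388e-03)² / (0.217 − 3.388e-03) = 5.37e-05.

K_a = 5.37e-05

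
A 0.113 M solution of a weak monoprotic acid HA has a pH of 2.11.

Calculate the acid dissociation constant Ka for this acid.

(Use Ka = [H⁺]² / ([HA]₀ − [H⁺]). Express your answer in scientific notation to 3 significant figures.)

[H⁺] = 10^(−pH) = 10^(−2.11) = 7.762e-03 M. For HA ⇌ H⁺ + A⁻, Ka = [H⁺][A⁻]/[HA] = [H⁺]² / ([HA]₀ − [H⁺]) = (7.762e-03)² / (0.113 − 7.762e-03) = 5.73e-04.

K_a = 5.73e-04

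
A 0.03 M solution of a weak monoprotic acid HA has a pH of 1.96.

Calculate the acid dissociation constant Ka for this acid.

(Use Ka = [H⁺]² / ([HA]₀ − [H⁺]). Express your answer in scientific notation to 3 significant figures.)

[H⁺] = 10^(−pH) = 10^(−1.96) = 1.096e-02 M. For HA ⇌ H⁺ + A⁻, Ka = [H⁺][A⁻]/[HA] = [H⁺]² / ([HA]₀ − [H⁺]) = (1.096e-02)² / (0.03 − 1.096e-02) = 6.32e-03.

K_a = 6.32e-03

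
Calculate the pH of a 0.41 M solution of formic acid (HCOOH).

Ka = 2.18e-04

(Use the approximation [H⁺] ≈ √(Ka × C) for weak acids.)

[H⁺] = √(Ka × C) = √(2.18e-04 × 0.41) = 9.4541e-03. pH = -log(9.4541e-03)

pH = 2.02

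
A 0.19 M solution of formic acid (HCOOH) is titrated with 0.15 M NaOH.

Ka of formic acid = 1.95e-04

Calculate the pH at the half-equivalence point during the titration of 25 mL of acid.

At half-equivalence [HA] = [A⁻], so Henderson-Hasselbalch gives pH = pKa = -log(1.95e-04) = 3.71.

pH = pKa = 3.71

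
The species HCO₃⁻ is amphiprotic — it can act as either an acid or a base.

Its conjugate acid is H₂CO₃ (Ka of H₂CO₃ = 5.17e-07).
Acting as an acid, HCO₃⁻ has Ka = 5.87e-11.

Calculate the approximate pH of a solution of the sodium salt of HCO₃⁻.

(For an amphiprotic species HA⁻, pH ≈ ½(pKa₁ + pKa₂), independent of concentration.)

pKa₁ = -log(5.17e-07) = 6.29; pKa₂ = -log(5.87e-11) = 10.23. For an amphiprotic species, pH ≈ ½(pKa₁ + pKa₂) = ½(6.29 + 10.23) = 8.26.

pH = 8.26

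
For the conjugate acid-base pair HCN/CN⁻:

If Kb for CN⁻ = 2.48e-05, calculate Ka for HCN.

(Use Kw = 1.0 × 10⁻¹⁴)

For a conjugate pair Ka × Kb = Kw, so Ka = Kw/Kb = 1.0 × 10⁻¹⁴ / 2.48e-05 = 4.03e-10.

K_a = 4.03e-10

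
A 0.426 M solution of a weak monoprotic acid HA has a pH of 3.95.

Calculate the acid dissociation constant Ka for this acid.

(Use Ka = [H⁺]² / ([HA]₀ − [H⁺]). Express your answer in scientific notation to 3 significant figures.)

[H⁺] = 10^(−pH) = 10^(−3.95) = 1.122e-04 M. For HA ⇌ H⁺ + A⁻, Ka = [H⁺][A⁻]/[HA] = [H⁺]² / ([HA]₀ − [H⁺]) = (1.122e-04)² / (0.426 − 1.122e-04) = 2.96e-08.

K_a = 2.96e-08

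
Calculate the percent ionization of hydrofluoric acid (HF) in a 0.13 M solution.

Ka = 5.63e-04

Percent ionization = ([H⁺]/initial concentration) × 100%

Using Ka equilibrium: x² + Ka×x - Ka×C = 0. Solving: [H⁺] = 8.2782e-03. Percent = (8.2782e-03/0.13) × 100

Percent ionization = 6.37%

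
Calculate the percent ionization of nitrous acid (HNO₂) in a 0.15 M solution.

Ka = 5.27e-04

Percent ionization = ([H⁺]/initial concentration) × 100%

Using Ka equilibrium: x² + Ka×x - Ka×C = 0. Solving: [H⁺] = 8.6314e-03. Percent = (8.6314e-03/0.15) × 100

Percent ionization = 5.75%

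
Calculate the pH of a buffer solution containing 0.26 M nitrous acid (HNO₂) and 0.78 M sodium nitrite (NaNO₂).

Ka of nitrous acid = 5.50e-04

pKa = -log(5.50e-04) = 3.26. pH = pKa + log([A⁻]/[HA]) = 3.26 + log(0.78/0.26)

pH = 3.74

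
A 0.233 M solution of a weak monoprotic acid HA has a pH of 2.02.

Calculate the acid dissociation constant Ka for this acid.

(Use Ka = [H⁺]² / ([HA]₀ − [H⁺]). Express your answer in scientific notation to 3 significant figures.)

[H⁺] = 10^(−pH) = 10^(−2.02) = 9.550e-03 M. For HA ⇌ H⁺ + A⁻, Ka = [H⁺][A⁻]/[HA] = [H⁺]² / ([HA]₀ − [H⁺]) = (9.550e-03)² / (0.233 − 9.550e-03) = 4.08e-04.

K_a = 4.08e-04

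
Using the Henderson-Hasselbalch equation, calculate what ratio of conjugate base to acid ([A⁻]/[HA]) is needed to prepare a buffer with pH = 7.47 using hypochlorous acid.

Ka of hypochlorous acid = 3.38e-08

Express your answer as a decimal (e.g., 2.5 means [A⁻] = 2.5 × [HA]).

pKa = -log(3.38e-08) = 7.4711. pH = pKa + log([A⁻]/[HA]), so log([A⁻]/[HA]) = pH − pKa = 7.47 − 7.4711 = -0.0011. [A⁻]/[HA] = 10^(-0.0011) = 0.998

[A⁻]/[HA] = 0.998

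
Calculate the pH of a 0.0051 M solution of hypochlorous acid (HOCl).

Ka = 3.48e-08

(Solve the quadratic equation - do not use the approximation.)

x² + Ka×x - Ka×C = 0. Using quadratic formula: [H⁺] = 1.3305e-05

pH = 4.88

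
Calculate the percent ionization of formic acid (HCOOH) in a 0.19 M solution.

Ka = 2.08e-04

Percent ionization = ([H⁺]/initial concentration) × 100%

Using Ka equilibrium: x² + Ka×x - Ka×C = 0. Solving: [H⁺] = 6.1834e-03. Percent = (6.1834e-03/0.19) × 100

Percent ionization = 3.25%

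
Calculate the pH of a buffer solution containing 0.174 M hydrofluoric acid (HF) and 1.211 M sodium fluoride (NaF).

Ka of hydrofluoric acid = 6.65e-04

pKa = -log(6.65e-04) = 3.18. pH = pKa + log([A⁻]/[HA]) = 3.18 + log(1.211/0.174)

pH = 4.02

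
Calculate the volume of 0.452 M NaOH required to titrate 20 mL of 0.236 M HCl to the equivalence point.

At equivalence: moles acid = moles base. moles HCl = 0.236 × 20/1000 = 0.00472 mol. V_base = moles / 0.452 × 1000 = 10.4 mL.

V_{base} = 10.4 mL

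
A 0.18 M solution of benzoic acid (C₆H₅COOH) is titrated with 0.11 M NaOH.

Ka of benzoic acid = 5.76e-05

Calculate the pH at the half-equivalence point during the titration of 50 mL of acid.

At half-equivalence [HA] = [A⁻], so Henderson-Hasselbalch gives pH = pKa = -log(5.76e-05) = 4.24.

pH = pKa = 4.24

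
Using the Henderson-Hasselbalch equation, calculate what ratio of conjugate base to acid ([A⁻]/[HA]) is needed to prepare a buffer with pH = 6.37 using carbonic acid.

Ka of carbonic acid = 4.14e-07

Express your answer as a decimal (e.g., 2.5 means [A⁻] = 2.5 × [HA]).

pKa = -log(4.14e-07) = 6.3830. pH = pKa + log([A⁻]/[HA]), so log([A⁻]/[HA]) = pH − pKa = 6.37 − 6.3830 = -0.0130. [A⁻]/[HA] = 10^(-0.0130) = 0.971

[A⁻]/[HA] = 0.971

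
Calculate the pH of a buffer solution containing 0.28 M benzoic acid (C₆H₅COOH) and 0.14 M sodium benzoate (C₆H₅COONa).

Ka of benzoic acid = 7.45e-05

pKa = -log(7.45e-05) = 4.13. pH = pKa + log([A⁻]/[HA]) = 4.13 + log(0.14/0.28)

pH = 3.83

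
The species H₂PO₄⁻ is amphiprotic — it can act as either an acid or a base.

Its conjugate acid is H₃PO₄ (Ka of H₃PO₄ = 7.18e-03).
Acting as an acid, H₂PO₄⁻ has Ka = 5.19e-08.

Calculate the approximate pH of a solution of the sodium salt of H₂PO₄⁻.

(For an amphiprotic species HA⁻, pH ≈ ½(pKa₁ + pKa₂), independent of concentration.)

pKa₁ = -log(7.18e-03) = 2.14; pKa₂ = -log(5.19e-08) = 7.28. For an amphiprotic species, pH ≈ ½(pKa₁ + pKa₂) = ½(2.14 + 7.28) = 4.71.

pH = 4.71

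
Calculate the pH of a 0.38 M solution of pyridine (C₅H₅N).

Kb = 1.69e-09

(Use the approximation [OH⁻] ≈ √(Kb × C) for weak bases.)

[OH⁻] = √(Kb × C) = √(1.69e-09 × 0.38) = 2.5342e-05. pOH = 4.60, pH = 14 - pOH

pH = 9.40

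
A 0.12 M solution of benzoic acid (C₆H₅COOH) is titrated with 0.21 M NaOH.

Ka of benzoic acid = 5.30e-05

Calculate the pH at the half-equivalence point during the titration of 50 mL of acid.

At half-equivalence [HA] = [A⁻], so Henderson-Hasselbalch gives pH = pKa = -log(5.30e-05) = 4.28.

pH = pKa = 4.28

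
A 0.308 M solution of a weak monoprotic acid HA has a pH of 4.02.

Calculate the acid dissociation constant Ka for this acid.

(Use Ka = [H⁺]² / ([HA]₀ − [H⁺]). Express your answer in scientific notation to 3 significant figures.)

[H⁺] = 10^(−pH) = 10^(−4.02) = 9.550e-05 M. For HA ⇌ H⁺ + A⁻, Ka = [H⁺][A⁻]/[HA] = [H⁺]² / ([HA]₀ − [H⁺]) = (9.550e-05)² / (0.308 − 9.550e-05) = 2.96e-08.

K_a = 2.96e-08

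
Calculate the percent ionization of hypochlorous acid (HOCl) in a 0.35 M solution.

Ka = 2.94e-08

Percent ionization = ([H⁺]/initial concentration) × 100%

Using Ka equilibrium: x² + Ka×x - Ka×C = 0. Solving: [H⁺] = 1.0142e-04. Percent = (1.0142e-04/0.35) × 100

Percent ionization = 0.029%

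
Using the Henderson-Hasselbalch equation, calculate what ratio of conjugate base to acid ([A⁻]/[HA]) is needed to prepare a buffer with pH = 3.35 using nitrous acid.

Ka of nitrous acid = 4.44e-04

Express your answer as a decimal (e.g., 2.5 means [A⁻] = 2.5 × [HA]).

pKa = -log(4.44e-04) = 3.3526. pH = pKa + log([A⁻]/[HA]), so log([A⁻]/[HA]) = pH − pKa = 3.35 − 3.3526 = -0.0026. [A⁻]/[HA] = 10^(-0.0026) = 0.994

[A⁻]/[HA] = 0.994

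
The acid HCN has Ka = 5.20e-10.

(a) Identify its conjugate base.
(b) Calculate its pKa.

(a) The conjugate base is formed by removing one H⁺ from HCN, giving CN⁻. (b) pKa = -log(Ka) = -log(5.20e-10) = 9.28.

Conjugate base: CN⁻; pK_a = 9.28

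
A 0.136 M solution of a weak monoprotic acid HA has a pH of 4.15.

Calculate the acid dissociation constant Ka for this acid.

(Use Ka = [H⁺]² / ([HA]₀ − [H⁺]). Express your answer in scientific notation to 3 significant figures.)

[H⁺] = 10^(−pH) = 10^(−4.15) = 7.079e-05 M. For HA ⇌ H⁺ + A⁻, Ka = [H⁺][A⁻]/[HA] = [H⁺]² / ([HA]₀ − [H⁺]) = (7.079e-05)² / (0.136 − 7.079e-05) = 3.69e-08.

K_a = 3.69e-08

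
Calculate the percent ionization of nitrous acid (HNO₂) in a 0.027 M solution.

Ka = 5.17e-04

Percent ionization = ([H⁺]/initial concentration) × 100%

Using Ka equilibrium: x² + Ka×x - Ka×C = 0. Solving: [H⁺] = 3.4866e-03. Percent = (3.4866e-03/0.027) × 100

Percent ionization = 12.9%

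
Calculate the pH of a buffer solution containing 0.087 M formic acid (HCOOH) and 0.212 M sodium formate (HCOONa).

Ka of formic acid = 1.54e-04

pKa = -log(1.54e-04) = 3.81. pH = pKa + log([A⁻]/[HA]) = 3.81 + log(0.212/0.087)

pH = 4.20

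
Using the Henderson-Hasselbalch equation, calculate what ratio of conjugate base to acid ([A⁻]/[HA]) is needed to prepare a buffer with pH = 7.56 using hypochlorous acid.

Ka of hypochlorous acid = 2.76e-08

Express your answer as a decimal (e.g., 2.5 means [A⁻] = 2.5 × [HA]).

pKa = -log(2.76e-08) = 7.5591. pH = pKa + log([A⁻]/[HA]), so log([A⁻]/[HA]) = pH − pKa = 7.56 − 7.5591 = 0.0009. [A⁻]/[HA] = 10^(0.0009) = 1.00

[A⁻]/[HA] = 1.00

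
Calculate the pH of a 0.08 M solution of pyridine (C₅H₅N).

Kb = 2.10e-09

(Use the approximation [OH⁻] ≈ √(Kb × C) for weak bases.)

[OH⁻] = √(Kb × C) = √(2.10e-09 × 0.08) = 1.2961e-05. pOH = 4.89, pH = 14 - pOH

pH = 9.11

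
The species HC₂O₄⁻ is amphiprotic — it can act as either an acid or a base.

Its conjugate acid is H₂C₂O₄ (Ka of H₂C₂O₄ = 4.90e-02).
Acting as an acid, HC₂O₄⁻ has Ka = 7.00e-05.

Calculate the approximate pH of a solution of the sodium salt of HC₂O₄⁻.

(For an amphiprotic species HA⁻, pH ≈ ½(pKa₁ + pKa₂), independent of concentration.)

pKa₁ = -log(4.90e-02) = 1.31; pKa₂ = -log(7.00e-05) = 4.15. For an amphiprotic species, pH ≈ ½(pKa₁ + pKa₂) = ½(1.31 + 4.15) = 2.73.

pH = 2.73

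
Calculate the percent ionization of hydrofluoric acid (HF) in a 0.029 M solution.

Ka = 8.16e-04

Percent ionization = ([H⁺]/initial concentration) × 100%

Using Ka equilibrium: x² + Ka×x - Ka×C = 0. Solving: [H⁺] = 4.4736e-03. Percent = (4.4736e-03/0.029) × 100

Percent ionization = 15.4%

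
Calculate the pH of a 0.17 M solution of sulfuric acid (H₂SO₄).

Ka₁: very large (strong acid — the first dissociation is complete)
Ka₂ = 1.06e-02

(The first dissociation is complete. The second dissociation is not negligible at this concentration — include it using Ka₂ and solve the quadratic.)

First dissociation is complete: [H⁺]₀ = [HSO₄⁻]₀ = C = 0.17 M. Second dissociation HSO₄⁻ ⇌ H⁺ + SO₄²⁻: let x = [SO₄²⁻]. Ka₂ = (C + x)·x / (C − x) = 1.06e-02 → x² + (C + Ka₂)·x − Ka₂·C = 0 → x² + 0.18060·x − 1.802e-03 = 0. x = (−0.18060 + √(0.18060² + 4 × 1.802e-03)) / 2 = 9.4802e-03 M. [H⁺] = C + x = 0.17 + 9.4802e-03 = 1.7948e-01 M. pH = -log(1.7948e-01) = 0.75.

pH = 0.75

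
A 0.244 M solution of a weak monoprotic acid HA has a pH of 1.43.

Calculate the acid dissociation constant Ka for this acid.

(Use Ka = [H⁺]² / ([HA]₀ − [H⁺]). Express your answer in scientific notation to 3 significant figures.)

[H⁺] = 10^(−pH) = 10^(−1.43) = 3.715e-02 M. For HA ⇌ H⁺ + A⁻, Ka = [H⁺][A⁻]/[HA] = [H⁺]² / ([HA]₀ − [H⁺]) = (3.715e-02)² / (0.244 − 3.715e-02) = 6.67e-03.

K_a = 6.67e-03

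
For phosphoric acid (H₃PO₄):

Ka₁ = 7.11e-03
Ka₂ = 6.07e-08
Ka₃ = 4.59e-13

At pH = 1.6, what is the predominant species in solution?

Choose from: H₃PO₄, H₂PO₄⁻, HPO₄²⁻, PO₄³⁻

pKa₁ = 2.15, pKa₂ = 7.22, pKa₃ = 12.34. For a polyprotic acid the predominant species crosses at each pKa: below pKa_n the protonated form dominates, above it the deprotonated form does. At pH = 1.6, the predominant species is H₃PO₄.

H₃PO₄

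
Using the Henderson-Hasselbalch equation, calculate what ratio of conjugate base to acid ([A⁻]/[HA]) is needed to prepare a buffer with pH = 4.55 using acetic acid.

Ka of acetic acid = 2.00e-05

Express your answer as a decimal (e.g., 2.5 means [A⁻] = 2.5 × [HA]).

pKa = -log(2.00e-05) = 4.6990. pH = pKa + log([A⁻]/[HA]), so log([A⁻]/[HA]) = pH − pKa = 4.55 − 4.6990 = -0.1490. [A⁻]/[HA] = 10^(-0.1490) = 0.710

[A⁻]/[HA] = 0.710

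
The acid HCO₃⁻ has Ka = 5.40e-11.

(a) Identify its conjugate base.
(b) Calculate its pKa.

(a) The conjugate base is formed by removing one H⁺ from HCO₃⁻, giving CO₃²⁻. (b) pKa = -log(Ka) = -log(5.40e-11) = 10.27.

Conjugate base: CO₃²⁻; pK_a = 10.27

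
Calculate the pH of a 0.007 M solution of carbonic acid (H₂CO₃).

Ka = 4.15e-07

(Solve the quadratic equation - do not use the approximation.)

x² + Ka×x - Ka×C = 0. Using quadratic formula: [H⁺] = 5.3691e-05

pH = 4.27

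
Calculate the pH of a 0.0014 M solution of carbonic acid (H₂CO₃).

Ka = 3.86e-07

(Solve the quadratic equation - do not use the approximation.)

x² + Ka×x - Ka×C = 0. Using quadratic formula: [H⁺] = 2.3054e-05

pH = 4.64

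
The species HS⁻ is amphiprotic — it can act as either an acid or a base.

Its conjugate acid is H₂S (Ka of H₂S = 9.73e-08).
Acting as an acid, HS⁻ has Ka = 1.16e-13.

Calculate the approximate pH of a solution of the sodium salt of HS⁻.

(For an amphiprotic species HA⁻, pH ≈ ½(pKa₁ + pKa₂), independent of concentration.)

pKa₁ = -log(9.73e-08) = 7.01; pKa₂ = -log(1.16e-13) = 12.94. For an amphiprotic species, pH ≈ ½(pKa₁ + pKa₂) = ½(7.01 + 12.94) = 9.97.

pH = 9.97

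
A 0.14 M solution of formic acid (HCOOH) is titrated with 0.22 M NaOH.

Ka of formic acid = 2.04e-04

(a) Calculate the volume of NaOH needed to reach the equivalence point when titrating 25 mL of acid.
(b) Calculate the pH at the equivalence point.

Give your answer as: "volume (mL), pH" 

moles acid = 0.14 × 25/1000 = 0.0035 mol; V_base = moles/0.22 × 1000 = 15.9 mL. At equivalence only the conjugate base is present: [A⁻] = 0.0035/0.041 = 8.5556e-02 M. Kb = Kw/Ka = 4.90e-11; [OH⁻] = √(Kb × [A⁻]) = 2.0479e-06; pOH = 5.69; pH = 14 - pOH = 8.31.

V = 15.9 mL, pH = 8.31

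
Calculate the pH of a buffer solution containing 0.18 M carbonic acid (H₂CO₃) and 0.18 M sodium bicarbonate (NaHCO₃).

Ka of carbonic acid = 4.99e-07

pKa = -log(4.99e-07) = 6.30. pH = pKa + log([A⁻]/[HA]) = 6.30 + log(0.18/0.18)

pH = 6.30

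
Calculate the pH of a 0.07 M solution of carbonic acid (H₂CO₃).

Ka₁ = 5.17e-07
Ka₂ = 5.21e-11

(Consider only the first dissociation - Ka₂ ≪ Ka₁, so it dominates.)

First dissociation dominates. From Ka₁ = [H⁺][HA⁻]/[H₂A], x² + Ka₁·x − Ka₁·C = 0 with C = 0.07 M and Ka₁ = 5.17e-07. Solving: [H⁺] = (−Ka₁ + √(Ka₁² + 4·Ka₁·C)) / 2 = 1.8998e-04 M. pH = -log(1.8998e-04) = 3.72.

pH = 3.72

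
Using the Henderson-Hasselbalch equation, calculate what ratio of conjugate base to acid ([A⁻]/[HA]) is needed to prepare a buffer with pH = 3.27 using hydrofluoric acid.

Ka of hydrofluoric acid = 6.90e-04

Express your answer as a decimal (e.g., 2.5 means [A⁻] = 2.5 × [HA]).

pKa = -log(6.90e-04) = 3.1612. pH = pKa + log([A⁻]/[HA]), so log([A⁻]/[HA]) = pH − pKa = 3.27 − 3.1612 = 0.1088. [A⁻]/[HA] = 10^(0.1088) = 1.28

[A⁻]/[HA] = 1.28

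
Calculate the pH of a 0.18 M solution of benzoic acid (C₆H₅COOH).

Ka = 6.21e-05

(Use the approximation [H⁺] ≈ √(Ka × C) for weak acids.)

[H⁺] = √(Ka × C) = √(6.21e-05 × 0.18) = 3.3434e-03. pH = -log(3.3434e-03)

pH = 2.48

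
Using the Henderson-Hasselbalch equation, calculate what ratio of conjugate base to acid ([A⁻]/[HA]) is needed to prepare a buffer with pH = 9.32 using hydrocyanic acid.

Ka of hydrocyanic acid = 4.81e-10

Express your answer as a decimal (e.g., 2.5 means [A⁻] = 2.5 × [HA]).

pKa = -log(4.81e-10) = 9.3179. pH = pKa + log([A⁻]/[HA]), so log([A⁻]/[HA]) = pH − pKa = 9.32 − 9.3179 = 0.0021. [A⁻]/[HA] = 10^(0.0021) = 1.00

[A⁻]/[HA] = 1.00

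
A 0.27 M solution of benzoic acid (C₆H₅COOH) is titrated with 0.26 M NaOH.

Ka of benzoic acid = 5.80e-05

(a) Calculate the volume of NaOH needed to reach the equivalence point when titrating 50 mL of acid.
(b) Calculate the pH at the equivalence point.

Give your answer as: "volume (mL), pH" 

moles acid = 0.27 × 50/1000 = 0.0135 mol; V_base = moles/0.26 × 1000 = 51.9 mL. At equivalence only the conjugate base is present: [A⁻] = 0.0135/0.102 = 1.3245e-01 M. Kb = Kw/Ka = 1.72e-10; [OH⁻] = √(Kb × [A⁻]) = 4.7788e-06; pOH = 5.32; pH = 14 - pOH = 8.68.

V = 51.9 mL, pH = 8.68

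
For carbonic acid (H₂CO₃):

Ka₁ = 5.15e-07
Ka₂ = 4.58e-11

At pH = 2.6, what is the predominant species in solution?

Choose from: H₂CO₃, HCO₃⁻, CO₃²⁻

pKa₁ = 6.29, pKa₂ = 10.34. For a polyprotic acid the predominant species crosses at each pKa: below pKa_n the protonated form dominates, above it the deprotonated form does. At pH = 2.6, the predominant species is H₂CO₃.

H₂CO₃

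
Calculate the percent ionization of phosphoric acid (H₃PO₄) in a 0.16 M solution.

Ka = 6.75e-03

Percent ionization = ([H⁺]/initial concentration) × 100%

Using Ka equilibrium: x² + Ka×x - Ka×C = 0. Solving: [H⁺] = 2.9661e-02. Percent = (2.9661e-02/0.16) × 100

Percent ionization = 18.5%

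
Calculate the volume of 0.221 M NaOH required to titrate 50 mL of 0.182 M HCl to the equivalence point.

At equivalence: moles acid = moles base. moles HCl = 0.182 × 50/1000 = 0.0091 mol. V_base = moles / 0.221 × 1000 = 41.2 mL.

V_{base} = 41.2 mL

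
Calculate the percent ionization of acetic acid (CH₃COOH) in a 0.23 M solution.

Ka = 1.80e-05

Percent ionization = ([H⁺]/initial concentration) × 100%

Using Ka equilibrium: x² + Ka×x - Ka×C = 0. Solving: [H⁺] = 2.0257e-03. Percent = (2.0257e-03/0.23) × 100

Percent ionization = 0.881%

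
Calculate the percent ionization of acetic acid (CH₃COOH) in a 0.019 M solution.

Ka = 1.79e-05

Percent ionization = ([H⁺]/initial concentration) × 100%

Using Ka equilibrium: x² + Ka×x - Ka×C = 0. Solving: [H⁺] = 5.7430e-04. Percent = (5.7430e-04/0.019) × 100

Percent ionization = 3.02%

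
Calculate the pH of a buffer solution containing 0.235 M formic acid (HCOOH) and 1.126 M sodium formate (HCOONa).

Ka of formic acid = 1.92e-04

pKa = -log(1.92e-04) = 3.72. pH = pKa + log([A⁻]/[HA]) = 3.72 + log(1.126/0.235)

pH = 4.40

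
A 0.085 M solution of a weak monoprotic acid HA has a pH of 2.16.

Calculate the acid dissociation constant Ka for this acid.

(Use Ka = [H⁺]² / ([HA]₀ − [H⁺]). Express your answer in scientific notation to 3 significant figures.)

[H⁺] = 10^(−pH) = 10^(−2.16) = 6.918e-03 M. For HA ⇌ H⁺ + A⁻, Ka = [H⁺][A⁻]/[HA] = [H⁺]² / ([HA]₀ − [H⁺]) = (6.918e-03)² / (0.085 − 6.918e-03) = 6.13e-04.

K_a = 6.13e-04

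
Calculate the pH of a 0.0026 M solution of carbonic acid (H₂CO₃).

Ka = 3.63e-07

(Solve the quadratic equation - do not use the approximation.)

x² + Ka×x - Ka×C = 0. Using quadratic formula: [H⁺] = 3.0540e-05

pH = 4.52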